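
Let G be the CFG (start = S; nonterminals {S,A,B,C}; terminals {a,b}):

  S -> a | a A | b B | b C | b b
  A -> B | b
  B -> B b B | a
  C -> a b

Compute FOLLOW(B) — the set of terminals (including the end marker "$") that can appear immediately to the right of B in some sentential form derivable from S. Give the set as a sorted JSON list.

FIRST iteration:
[1]
  A via A→b: +{b}
  B via B→a: +{a}
  C via C→a b: +{a}
  S via S→a: +{a}
  S via S→b B: +{b}
  FIRST[S]={a,b}  FIRST[A]={b}  FIRST[B]={a}  FIRST[C]={a}
[2]
  A via A→B: +{a}
  FIRST[S]={a,b}  FIRST[A]={a,b}  FIRST[B]={a}  FIRST[C]={a}
[3] (stable)
  FIRST[S]={a,b}  FIRST[A]={a,b}  FIRST[B]={a}  FIRST[C]={a}

Compute FOLLOW by fixpoint:
initialize: $ ∈ FOLLOW(S)
round 1:
  B→B b B: FOLLOW(B) ⊇ FIRST(b) = {b}; new: +{b}
  S→a A: FOLLOW(A) ⊇ FOLLOW(S) ⊇ {$}; new: +{$}
  S→b B: FOLLOW(B) ⊇ FOLLOW(S) ⊇ {$}; new: +{$}
  S→b C: FOLLOW(C) ⊇ FOLLOW(S) ⊇ {$}; new: +{$}
  FOLLOW[S]={$}  FOLLOW[A]={$}  FOLLOW[B]={$,b}  FOLLOW[C]={$}
round 2: (stable)
  FOLLOW[S]={$}  FOLLOW[A]={$}  FOLLOW[B]={$,b}  FOLLOW[C]={$}

FOLLOW(B) = ["$", "b"]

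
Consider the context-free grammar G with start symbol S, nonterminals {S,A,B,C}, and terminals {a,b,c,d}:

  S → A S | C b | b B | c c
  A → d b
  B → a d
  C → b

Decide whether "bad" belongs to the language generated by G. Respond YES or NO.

Convert to CNF:
  S -> A S | C T1 | T1 B | T3 T3
  A -> T0 T1
  B -> T2 T0
  C -> b
  T0 -> d
  T1 -> b
  T2 -> a
  T3 -> c

CYK table (by increasing span):
  T[0,0] 'b' = {C,T1}  orig:{C}
  T[1,1] 'a' = {T2}  orig:{}
  T[2,2] 'd' = {T0}  orig:{}
  T[0,1] 'ba' = ∅
  T[1,2] 'ad' = {B}
  T[0,2] 'bad' = {S}

S ∈ T[0,2] ⇒ YES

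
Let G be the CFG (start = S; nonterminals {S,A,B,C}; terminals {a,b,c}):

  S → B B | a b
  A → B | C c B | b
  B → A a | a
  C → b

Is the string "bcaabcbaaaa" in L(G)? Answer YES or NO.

CNF form of G:
  S -> B B | T0 T2
  A -> A T0 | C X3 | a | b
  B -> A T0 | a
  C -> b
  T0 -> a
  T1 -> c
  T2 -> b
  X3 -> T1 B

CYK fill:
  [0..0]={A,C,T2}  "b"  orig:{A,C}
  [1..1]={T1}  "c"  orig:{}
  [2..2]={A,B,T0}  "a"  orig:{A,B}
  [3..3]={A,B,T0}  "a"  orig:{A,B}
  [4..4]={A,C,T2}  "b"  orig:{A,C}
  [5..5]={T1}  "c"  orig:{}
  [6..6]={A,C,T2}  "b"  orig:{A,C}
  [7..7]={A,B,T0}  "a"  orig:{A,B}
  [8..8]={A,B,T0}  "a"  orig:{A,B}
  [9..9]={A,B,T0}  "a"  orig:{A,B}
  [10..10]={A,B,T0}  "a"  orig:{A,B}
  [0..1]=∅  "bc"
  [1..2]={X3}  "ca"  orig:{}
  [2..3]={A,B,S}  "aa"
  [3..4]={S}  "ab"
  [4..5]=∅  "bc"
  [5..6]=∅  "cb"
  [6..7]={A,B}  "ba"
  [7..8]={A,B,S}  "aa"
  [8..9]={A,B,S}  "aa"
  [9..10]={A,B,S}  "aa"
  [0..2]={A}  "bca"
  [1..3]={X3}  "caa"  orig:{}
  [2..4]=∅  "aab"
  [3..5]=∅  "abc"
  [4..6]=∅  "bcb"
  [5..7]={X3}  "cba"  orig:{}
  [6..8]={A,B,S}  "baa"
  [7..9]={A,B,S}  "aaa"
  [8..10]={A,B,S}  "aaa"
  [0..3]={A,B}  "bcaa"
  [1..4]=∅  "caab"
  [2..5]=∅  "aabc"
  [3..6]=∅  "abcb"
  [4..7]={A}  "bcba"
  [5..8]={X3}  "cbaa"  orig:{}
  [6..9]={A,B,S}  "baaa"
  [7..10]={A,B,S}  "aaaa"
  [0..4]=∅  "bcaab"
  [1..5]=∅  "caabc"
  [2..6]=∅  "aabcb"
  [3..7]=∅  "abcba"
  [4..8]={A,B}  "bcbaa"
  [5..9]={X3}  "cbaaa"  orig:{}
  [6..10]={A,B,S}  "baaaa"
  [0..5]=∅  "bcaabc"
  [1..6]=∅  "caabcb"
  [2..7]=∅  "aabcba"
  [3..8]={S}  "abcbaa"
  [4..9]={A,B,S}  "bcbaaa"
  [5..10]={X3}  "cbaaaa"  orig:{}
  [0..6]=∅  "bcaabcb"
  [1..7]=∅  "caabcba"
  [2..8]={S}  "aabcbaa"
  [3..9]={S}  "abcbaaa"
  [4..10]={A,B,S}  "bcbaaaa"
  [0..7]=∅  "bcaabcba"
  [1..8]=∅  "caabcbaa"
  [2..9]={S}  "aabcbaaa"
  [3..10]={S}  "abcbaaaa"
  [0..8]={S}  "bcaabcbaa"
  [1..9]=∅  "caabcbaaa"
  [2..10]={S}  "aabcbaaaa"
  [0..9]={S}  "bcaabcbaaa"
  [1..10]=∅  "caabcbaaaa"
  [0..10]={S}  "bcaabcbaaaa"

S ∈ T[0,10] ⇒ YES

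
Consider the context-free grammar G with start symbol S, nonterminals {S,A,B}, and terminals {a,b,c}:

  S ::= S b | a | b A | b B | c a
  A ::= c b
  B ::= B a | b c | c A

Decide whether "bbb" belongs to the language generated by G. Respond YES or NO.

Convert to CNF:
  S -> S T1 | T0 T2 | T1 A | T1 B | a
  A -> T0 T1
  B -> B T2 | T0 A | T1 T0
  T0 -> c
  T1 -> b
  T2 -> a

Fill CYK table bottom-up:
  [0..0]={T1}  "b"  orig:{}
  [1..1]={T1}  "b"  orig:{}
  [2..2]={T1}  "b"  orig:{}
  [0..1]=∅  "bb"
  [1..2]=∅  "bb"
  [0..2]=∅  "bbb"

S ∉ T[0,2] ⇒ NO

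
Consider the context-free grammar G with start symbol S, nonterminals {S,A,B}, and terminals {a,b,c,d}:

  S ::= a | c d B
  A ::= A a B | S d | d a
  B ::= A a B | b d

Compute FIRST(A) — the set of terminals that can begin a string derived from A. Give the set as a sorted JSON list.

FIRST iteration:
pass 1:
  A via A→d a: +{d}
  B via B→A a B: +{d}
  B via B→b d: +{b}
  S via S→a: +{a}
  S via S→c d B: +{c}
  FIRST(S)={a,c}  FIRST(A)={d}  FIRST(B)={b,d}
pass 2:
  A via A→S d: +{a,c}
  B via B→A a B: +{a,c}
  FIRST(S)={a,c}  FIRST(A)={a,c,d}  FIRST(B)={a,b,c,d}
pass 3: (no change)
  FIRST(S)={a,c}  FIRST(A)={a,c,d}  FIRST(B)={a,b,c,d}

FIRST(A) = ["a", "c", "d"]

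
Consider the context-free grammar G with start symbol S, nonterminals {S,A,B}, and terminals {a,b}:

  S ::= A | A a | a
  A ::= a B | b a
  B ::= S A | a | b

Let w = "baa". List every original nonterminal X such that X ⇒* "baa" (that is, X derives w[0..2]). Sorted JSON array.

CNF form of G:
  S -> A T0 | T0 B | T1 T0 | a
  A -> T0 B | T1 T0
  B -> S A | a | b
  T0 -> a
  T1 -> b

Fill CYK table bottom-up — only the sub-triangle for w[0..2]:
  T[0,0] 'b' = {B,T1}  orig:{B}
  T[1,1] 'a' = {B,S,T0}  orig:{B,S}
  T[2,2] 'a' = {B,S,T0}  orig:{B,S}
  T[0,1] 'ba' = {A,S}
  T[1,2] 'aa' = {A,S}
  T[0,2] 'baa' = {S}

Original NTs in T[0,2] deriving "baa": ["S"]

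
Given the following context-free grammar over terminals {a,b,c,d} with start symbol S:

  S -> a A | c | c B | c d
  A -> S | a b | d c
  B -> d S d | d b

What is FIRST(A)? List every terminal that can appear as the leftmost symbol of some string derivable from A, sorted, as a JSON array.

Compute FIRST by fixpoint:
[1]
  A via A→a b: +{a}
  A via A→d c: +{d}
  B via B→d S d: +{d}
  S via S→a A: +{a}
  S via S→c: +{c}
  S: {a,c}  A: {a,d}  B: {d}
[2]
  A via A→S: +{c}
  S: {a,c}  A: {a,c,d}  B: {d}
[3] (stable)
  S: {a,c}  A: {a,c,d}  B: {d}

FIRST(A) = ["a", "c", "d"]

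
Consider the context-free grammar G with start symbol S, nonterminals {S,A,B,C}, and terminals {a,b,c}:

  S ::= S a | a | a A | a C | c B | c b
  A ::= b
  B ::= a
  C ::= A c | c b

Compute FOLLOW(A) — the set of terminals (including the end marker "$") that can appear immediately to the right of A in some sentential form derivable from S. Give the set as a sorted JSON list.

FIRST iteration:
pass 1:
  A via A→b: +{b}
  B via B→a: +{a}
  C via C→A c: +{b}
  C via C→c b: +{c}
  S via S→a: +{a}
  S via S→c B: +{c}
  S: {a,c}  A: {b}  B: {a}  C: {b,c}
pass 2: (stable)
  S: {a,c}  A: {b}  B: {a}  C: {b,c}

FOLLOW sets:
FOLLOW(S) := {$}
pass 1:
  C→A c: FOLLOW(A) ⊇ FIRST(c) = {c}; new: +{c}
  S→S a: FOLLOW(S) ⊇ FIRST(a) = {a}; new: +{a}
  S→a A: FOLLOW(A) ⊇ FOLLOW(S) ⊇ {$,a}; new: +{$,a}
  S→a C: FOLLOW(C) ⊇ FOLLOW(S) ⊇ {$,a}; new: +{$,a}
  S→c B: FOLLOW(B) ⊇ FOLLOW(S) ⊇ {$,a}; new: +{$,a}
  FOLLOW[S]={$,a}  FOLLOW[A]={$,a,c}  FOLLOW[B]={$,a}  FOLLOW[C]={$,a}
pass 2: (no change)
  FOLLOW[S]={$,a}  FOLLOW[A]={$,a,c}  FOLLOW[B]={$,a}  FOLLOW[C]={$,a}

FOLLOW(A) = ["$", "a", "c"]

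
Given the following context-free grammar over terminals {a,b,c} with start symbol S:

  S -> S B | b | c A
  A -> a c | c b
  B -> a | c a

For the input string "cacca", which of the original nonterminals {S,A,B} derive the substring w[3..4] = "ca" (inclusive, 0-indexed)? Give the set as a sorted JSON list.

Convert to CNF:
  S -> S B | T1 A | b
  A -> T0 T1 | T1 T2
  B -> T1 T0 | a
  T0 -> a
  T1 -> c
  T2 -> b

Fill CYK table bottom-up (cells [i..j] with 3 ≤ i ≤ j ≤ 4 only):
  [3..3]={T1}  "c"  orig:{}
  [4..4]={B,T0}  "a"  orig:{B}
  [3..4]={B}  "ca"

Original NTs in T[3,4] deriving "ca": ["B"]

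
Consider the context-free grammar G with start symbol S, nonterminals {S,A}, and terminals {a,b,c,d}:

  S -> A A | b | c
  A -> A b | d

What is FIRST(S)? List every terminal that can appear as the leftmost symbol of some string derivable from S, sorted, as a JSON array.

FIRST sets, iterate to fixpoint:
[1]
  A via A→d: +{d}
  S via S→A A: +{d}
  S via S→b: +{b}
  S via S→c: +{c}
  S: {b,c,d}  A: {d}
[2] (no change)
  S: {b,c,d}  A: {d}

FIRST(S) = ["b", "c", "d"]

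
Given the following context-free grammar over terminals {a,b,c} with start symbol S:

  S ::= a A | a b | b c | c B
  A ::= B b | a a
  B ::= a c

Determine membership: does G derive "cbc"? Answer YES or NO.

Convert to CNF:
  S -> T0 T2 | T1 A | T1 T0 | T2 B
  A -> B T0 | T1 T1
  B -> T1 T2
  T0 -> b
  T1 -> a
  T2 -> c

CYK fill:
  [0..0]={T2}  "c"  orig:{}
  [1..1]={T0}  "b"  orig:{}
  [2..2]={T2}  "c"  orig:{}
  [0..1]=∅  "cb"
  [1..2]={S}  "bc"
  [0..2]=∅  "cbc"

S ∉ T[0,2] ⇒ NO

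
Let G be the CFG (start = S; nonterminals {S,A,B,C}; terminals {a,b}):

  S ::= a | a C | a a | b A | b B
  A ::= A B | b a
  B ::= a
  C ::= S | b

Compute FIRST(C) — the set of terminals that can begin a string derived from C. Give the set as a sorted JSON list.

Compute FIRST by fixpoint:
pass 1:
  A via A→b a: +{b}
  B via B→a: +{a}
  C via C→b: +{b}
  S via S→a: +{a}
  S via S→b A: +{b}
  FIRST(S)={a,b}  FIRST(A)={b}  FIRST(B)={a}  FIRST(C)={b}
pass 2:
  C via C→S: +{a}
  FIRST(S)={a,b}  FIRST(A)={b}  FIRST(B)={a}  FIRST(C)={a,b}
pass 3: done
  FIRST(S)={a,b}  FIRST(A)={b}  FIRST(B)={a}  FIRST(C)={a,b}

FIRST(C) = ["a", "b"]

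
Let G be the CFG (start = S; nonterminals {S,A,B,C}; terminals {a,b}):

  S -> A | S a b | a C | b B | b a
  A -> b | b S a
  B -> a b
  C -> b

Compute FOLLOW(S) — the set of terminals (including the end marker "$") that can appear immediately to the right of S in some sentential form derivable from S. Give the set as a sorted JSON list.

FIRST iteration:
[1]
  A via A→b: +{b}
  B via B→a b: +{a}
  C via C→b: +{b}
  S via S→A: +{b}
  S via S→a C: +{a}
  S: {a,b}  A: {b}  B: {a}  C: {b}
[2] done
  S: {a,b}  A: {b}  B: {a}  C: {b}

FOLLOW sets:
initialize: $ ∈ FOLLOW(S)
iter 1:
  A→b S a: FOLLOW(S) ⊇ FIRST(a) = {a}; new: +{a}
  S→A: FOLLOW(A) ⊇ FOLLOW(S) ⊇ {$,a}; new: +{$,a}
  S→a C: FOLLOW(C) ⊇ FOLLOW(S) ⊇ {$,a}; new: +{$,a}
  S→b B: FOLLOW(B) ⊇ FOLLOW(S) ⊇ {$,a}; new: +{$,a}
  FOLLOW[S]={$,a}  FOLLOW[A]={$,a}  FOLLOW[B]={$,a}  FOLLOW[C]={$,a}
iter 2: done
  FOLLOW[S]={$,a}  FOLLOW[A]={$,a}  FOLLOW[B]={$,a}  FOLLOW[C]={$,a}

FOLLOW(S) = ["$", "a"]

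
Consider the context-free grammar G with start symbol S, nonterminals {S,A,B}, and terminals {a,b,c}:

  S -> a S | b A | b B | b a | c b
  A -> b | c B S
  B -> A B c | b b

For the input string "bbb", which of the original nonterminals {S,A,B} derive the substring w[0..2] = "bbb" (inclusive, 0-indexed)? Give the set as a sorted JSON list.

Convert to CNF:
  S -> T0 T1 | T1 A | T1 B | T1 T2 | T2 S
  A -> T0 X3 | b
  B -> A X4 | T1 T1
  T0 -> c
  T1 -> b
  T2 -> a
  X3 -> B S
  X4 -> B T0

CYK fill — only the sub-triangle for w[0..2]:
  T[0,0] 'b' = {A,T1}  orig:{A}
  T[1,1] 'b' = {A,T1}  orig:{A}
  T[2,2] 'b' = {A,T1}  orig:{A}
  T[0,1] 'bb' = {B,S}
  T[1,2] 'bb' = {B,S}
  T[0,2] 'bbb' = {S}

Original NTs in T[0,2] deriving "bbb": ["S"]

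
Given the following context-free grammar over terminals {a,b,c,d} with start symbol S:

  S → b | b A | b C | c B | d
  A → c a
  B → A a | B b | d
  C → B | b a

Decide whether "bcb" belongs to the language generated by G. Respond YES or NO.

Convert to CNF:
  S -> T0 B | T2 A | T2 C | b | d
  A -> T0 T1
  B -> A T1 | B T2 | d
  C -> A T1 | B T2 | T2 T1 | d
  T0 -> c
  T1 -> a
  T2 -> b

CYK fill:
  T[0,0] 'b' = {S,T2}  orig:{S}
  T[1,1] 'c' = {T0}  orig:{}
  T[2,2] 'b' = {S,T2}  orig:{S}
  T[0,1] 'bc' = ∅
  T[1,2] 'cb' = ∅
  T[0,2] 'bcb' = ∅

S ∉ T[0,2] ⇒ NO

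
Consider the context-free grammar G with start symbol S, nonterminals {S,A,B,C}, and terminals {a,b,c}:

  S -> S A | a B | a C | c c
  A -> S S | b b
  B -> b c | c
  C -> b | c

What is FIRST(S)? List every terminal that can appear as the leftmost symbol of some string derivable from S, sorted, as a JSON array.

Compute FIRST by fixpoint:
round 1:
  A via A→b b: +{b}
  B via B→b c: +{b}
  B via B→c: +{c}
  C via C→b: +{b}
  C via C→c: +{c}
  S via S→a B: +{a}
  S via S→c c: +{c}
  S: {a,c}  A: {b}  B: {b,c}  C: {b,c}
round 2:
  A via A→S S: +{a,c}
  S: {a,c}  A: {a,b,c}  B: {b,c}  C: {b,c}
round 3: (stable)
  S: {a,c}  A: {a,b,c}  B: {b,c}  C: {b,c}

FIRST(S) = ["a", "c"]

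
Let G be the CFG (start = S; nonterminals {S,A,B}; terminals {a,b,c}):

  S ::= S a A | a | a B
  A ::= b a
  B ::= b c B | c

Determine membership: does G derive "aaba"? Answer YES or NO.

Convert to CNF:
  S -> S X4 | T1 B | a
  A -> T0 T1
  B -> T0 X3 | c
  T0 -> b
  T1 -> a
  T2 -> c
  X3 -> T2 B
  X4 -> T1 A

Fill CYK table bottom-up:
  [0..0]={S,T1}  "a"  orig:{S}
  [1..1]={S,T1}  "a"  orig:{S}
  [2..2]={T0}  "b"  orig:{}
  [3..3]={S,T1}  "a"  orig:{S}
  [0..1]=∅  "aa"
  [1..2]=∅  "ab"
  [2..3]={A}  "ba"
  [0..2]=∅  "aab"
  [1..3]={X4}  "aba"  orig:{}
  [0..3]={S}  "aaba"

S ∈ T[0,3] ⇒ YES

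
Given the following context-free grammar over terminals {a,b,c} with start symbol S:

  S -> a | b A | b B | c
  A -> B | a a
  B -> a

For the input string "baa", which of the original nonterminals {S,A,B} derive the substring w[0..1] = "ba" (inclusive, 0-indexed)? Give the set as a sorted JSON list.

CNF form of G:
  S -> T1 A | T1 B | a | c
  A -> T0 T0 | a
  B -> a
  T0 -> a
  T1 -> b

Fill CYK table bottom-up, restricted to cells inside w[0..1]:
  cell(0,0) b: {T1}  orig:{}
  cell(1,1) a: {A,B,S,T0}  orig:{A,B,S}
  cell(0,1) ba: {S}

Original NTs in T[0,1] deriving "ba": ["S"]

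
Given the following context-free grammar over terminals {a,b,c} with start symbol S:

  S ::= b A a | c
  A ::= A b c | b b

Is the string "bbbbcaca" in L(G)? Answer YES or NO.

CNF form of G:
  S -> T0 X4 | c
  A -> A X3 | T0 T0
  T0 -> b
  T1 -> c
  T2 -> a
  X3 -> T0 T1
  X4 -> A T2

CYK fill:
  T[0,0] 'b' = {T0}  orig:{}
  T[1,1] 'b' = {T0}  orig:{}
  T[2,2] 'b' = {T0}  orig:{}
  T[3,3] 'b' = {T0}  orig:{}
  T[4,4] 'c' = {S,T1}  orig:{S}
  T[5,5] 'a' = {T2}  orig:{}
  T[6,6] 'c' = {S,T1}  orig:{S}
  T[7,7] 'a' = {T2}  orig:{}
  T[0,1] 'bb' = {A}
  T[1,2] 'bb' = {A}
  T[2,3] 'bb' = {A}
  T[3,4] 'bc' = {X3}  orig:{}
  T[4,5] 'ca' = ∅
  T[5,6] 'ac' = ∅
  T[6,7] 'ca' = ∅
  T[0,2] 'bbb' = ∅
  T[1,3] 'bbb' = ∅
  T[2,4] 'bbc' = ∅
  T[3,5] 'bca' = ∅
  T[4,6] 'cac' = ∅
  T[5,7] 'aca' = ∅
  T[0,3] 'bbbb' = ∅
  T[1,4] 'bbbc' = {A}
  T[2,5] 'bbca' = ∅
  T[3,6] 'bcac' = ∅
  T[4,7] 'caca' = ∅
  T[0,4] 'bbbbc' = ∅
  T[1,5] 'bbbca' = {X4}  orig:{}
  T[2,6] 'bbcac' = ∅
  T[3,7] 'bcaca' = ∅
  T[0,5] 'bbbbca' = {S}
  T[1,6] 'bbbcac' = ∅
  T[2,7] 'bbcaca' = ∅
  T[0,6] 'bbbbcac' = ∅
  T[1,7] 'bbbcaca' = ∅
  T[0,7] 'bbbbcaca' = ∅

S ∉ T[0,7] ⇒ NO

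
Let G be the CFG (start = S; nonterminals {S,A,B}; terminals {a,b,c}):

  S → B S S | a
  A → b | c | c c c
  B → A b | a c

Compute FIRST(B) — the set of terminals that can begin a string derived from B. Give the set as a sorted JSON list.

Compute FIRST by fixpoint:
round 1:
  A via A→b: +{b}
  A via A→c: +{c}
  B via B→A b: +{b,c}
  B via B→a c: +{a}
  S via S→B S S: +{a,b,c}
  S: {a,b,c}  A: {b,c}  B: {a,b,c}
round 2: — fixpoint
  S: {a,b,c}  A: {b,c}  B: {a,b,c}

FIRST(B) = ["a", "b", "c"]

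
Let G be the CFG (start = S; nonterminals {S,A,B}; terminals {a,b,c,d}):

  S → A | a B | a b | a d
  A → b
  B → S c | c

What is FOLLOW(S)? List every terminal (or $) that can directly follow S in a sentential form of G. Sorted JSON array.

FIRST iteration:
[1]
  A via A→b: +{b}
  B via B→c: +{c}
  S via S→A: +{b}
  S via S→a B: +{a}
  FIRST[S]={a,b}  FIRST[A]={b}  FIRST[B]={c}
[2]
  B via B→S c: +{a,b}
  FIRST[S]={a,b}  FIRST[A]={b}  FIRST[B]={a,b,c}
[3] done
  FIRST[S]={a,b}  FIRST[A]={b}  FIRST[B]={a,b,c}

FOLLOW sets:
FOLLOW(S) := {$}
iter 1:
  B→S c: FOLLOW(S) ⊇ FIRST(c) = {c}; new: +{c}
  S→A: FOLLOW(A) ⊇ FOLLOW(S) ⊇ {$,c}; new: +{$,c}
  S→a B: FOLLOW(B) ⊇ FOLLOW(S) ⊇ {$,c}; new: +{$,c}
  FOLLOW(S)={$,c}  FOLLOW(A)={$,c}  FOLLOW(B)={$,c}
iter 2: done
  FOLLOW(S)={$,c}  FOLLOW(A)={$,c}  FOLLOW(B)={$,c}

FOLLOW(S) = ["$", "c"]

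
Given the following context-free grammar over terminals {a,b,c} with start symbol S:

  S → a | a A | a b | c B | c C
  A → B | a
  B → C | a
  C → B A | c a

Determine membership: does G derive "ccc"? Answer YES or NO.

Convert to CNF:
  S -> T0 B | T0 C | T1 A | T1 T2 | a
  A -> B A | T0 T1 | a
  B -> B A | T0 T1 | a
  C -> B A | T0 T1
  T0 -> c
  T1 -> a
  T2 -> b

CYK table (by increasing span):
  T[0,0] 'c' = {T0}  orig:{}
  T[1,1] 'c' = {T0}  orig:{}
  T[2,2] 'c' = {T0}  orig:{}
  T[0,1] 'cc' = ∅
  T[1,2] 'cc' = ∅
  T[0,2] 'ccc' = ∅

S ∉ T[0,2] ⇒ NO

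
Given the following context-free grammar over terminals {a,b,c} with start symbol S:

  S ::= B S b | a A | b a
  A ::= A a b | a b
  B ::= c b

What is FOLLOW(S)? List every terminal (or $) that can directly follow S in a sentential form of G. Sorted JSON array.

FIRST sets, iterate to fixpoint:
pass 1:
  A via A→a b: +{a}
  B via B→c b: +{c}
  S via S→B S b: +{c}
  S via S→a A: +{a}
  S via S→b a: +{b}
  FIRST[S]={a,b,c}  FIRST[A]={a}  FIRST[B]={c}
pass 2: done
  FIRST[S]={a,b,c}  FIRST[A]={a}  FIRST[B]={c}

FOLLOW iteration:
FOLLOW(S) := {$}
round 1:
  A→A a b: FOLLOW(A) ⊇ FIRST(a) = {a}; new: +{a}
  S→B S b: FOLLOW(B) ⊇ FIRST(S) = {a,b,c}; new: +{a,b,c}
  S→B S b: FOLLOW(S) ⊇ FIRST(b) = {b}; new: +{b}
  S→a A: FOLLOW(A) ⊇ FOLLOW(S) ⊇ {$,b}; new: +{$,b}
  FOLLOW[S]={$,b}  FOLLOW[A]={$,a,b}  FOLLOW[B]={a,b,c}
round 2: — fixpoint
  FOLLOW[S]={$,b}  FOLLOW[A]={$,a,b}  FOLLOW[B]={a,b,c}

FOLLOW(S) = ["$", "b"]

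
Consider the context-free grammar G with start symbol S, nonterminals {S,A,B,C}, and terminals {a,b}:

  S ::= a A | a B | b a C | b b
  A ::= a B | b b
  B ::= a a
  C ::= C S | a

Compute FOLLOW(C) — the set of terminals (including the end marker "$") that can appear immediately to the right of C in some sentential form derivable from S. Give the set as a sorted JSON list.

FIRST iteration:
iter 1:
  A via A→a B: +{a}
  A via A→b b: +{b}
  B via B→a a: +{a}
  C via C→a: +{a}
  S via S→a A: +{a}
  S via S→b a C: +{b}
  S: {a,b}  A: {a,b}  B: {a}  C: {a}
iter 2: — fixpoint
  S: {a,b}  A: {a,b}  B: {a}  C: {a}

FOLLOW sets:
seed FOLLOW(S) with $
[1]
  C→C S: FOLLOW(C) ⊇ FIRST(S) = {a,b}; new: +{a,b}
  C→C S: FOLLOW(S) ⊇ FOLLOW(C) ⊇ {a,b}; new: +{a,b}
  S→a A: FOLLOW(A) ⊇ FOLLOW(S) ⊇ {$,a,b}; new: +{$,a,b}
  S→a B: FOLLOW(B) ⊇ FOLLOW(S) ⊇ {$,a,b}; new: +{$,a,b}
  S→b a C: FOLLOW(C) ⊇ FOLLOW(S) ⊇ {$,a,b}; new: +{$}
  FOLLOW(S)={$,a,b}  FOLLOW(A)={$,a,b}  FOLLOW(B)={$,a,b}  FOLLOW(C)={$,a,b}
[2] (no change)
  FOLLOW(S)={$,a,b}  FOLLOW(A)={$,a,b}  FOLLOW(B)={$,a,b}  FOLLOW(C)={$,a,b}

FOLLOW(C) = ["$", "a", "b"]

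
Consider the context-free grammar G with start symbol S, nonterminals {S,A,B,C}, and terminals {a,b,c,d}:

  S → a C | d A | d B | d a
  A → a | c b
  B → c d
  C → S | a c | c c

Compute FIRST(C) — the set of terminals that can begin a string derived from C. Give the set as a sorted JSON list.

FIRST sets, iterate to fixpoint:
[1]
  A via A→a: +{a}
  A via A→c b: +{c}
  B via B→c d: +{c}
  C via C→a c: +{a}
  C via C→c c: +{c}
  S via S→a C: +{a}
  S via S→d A: +{d}
  S: {a,d}  A: {a,c}  B: {c}  C: {a,c}
[2]
  C via C→S: +{d}
  S: {a,d}  A: {a,c}  B: {c}  C: {a,c,d}
[3] (no change)
  S: {a,d}  A: {a,c}  B: {c}  C: {a,c,d}

FIRST(C) = ["a", "c", "d"]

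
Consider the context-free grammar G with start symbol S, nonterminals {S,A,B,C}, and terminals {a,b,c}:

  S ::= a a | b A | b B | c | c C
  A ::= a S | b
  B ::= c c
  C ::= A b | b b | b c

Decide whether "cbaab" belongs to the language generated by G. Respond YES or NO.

Convert to CNF:
  S -> T0 T0 | T1 C | T2 A | T2 B | c
  A -> T0 S | b
  B -> T1 T1
  C -> A T2 | T2 T1 | T2 T2
  T0 -> a
  T1 -> c
  T2 -> b

CYK fill:
  cell(0,0) c: {S,T1}  orig:{S}
  cell(1,1) b: {A,T2}  orig:{A}
  cell(2,2) a: {T0}  orig:{}
  cell(3,3) a: {T0}  orig:{}
  cell(4,4) b: {A,T2}  orig:{A}
  cell(0,1) cb: ∅
  cell(1,2) ba: ∅
  cell(2,3) aa: {S}
  cell(3,4) ab: ∅
  cell(0,2) cba: ∅
  cell(1,3) baa: ∅
  cell(2,4) aab: ∅
  cell(0,3) cbaa: ∅
  cell(1,4) baab: ∅
  cell(0,4) cbaab: ∅

S ∉ T[0,4] ⇒ NO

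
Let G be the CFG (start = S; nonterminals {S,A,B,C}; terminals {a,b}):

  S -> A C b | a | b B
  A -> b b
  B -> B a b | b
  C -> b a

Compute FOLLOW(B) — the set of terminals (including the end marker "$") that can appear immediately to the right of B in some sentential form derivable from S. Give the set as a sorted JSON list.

Compute FIRST by fixpoint:
pass 1:
  A via A→b b: +{b}
  B via B→b: +{b}
  C via C→b a: +{b}
  S via S→A C b: +{b}
  S via S→a: +{a}
  S: {a,b}  A: {b}  B: {b}  C: {b}
pass 2: (stable)
  S: {a,b}  A: {b}  B: {b}  C: {b}

Compute FOLLOW by fixpoint:
seed FOLLOW(S) with $
pass 1:
  B→B a b: FOLLOW(B) ⊇ FIRST(a) = {a}; new: +{a}
  S→A C b: FOLLOW(A) ⊇ FIRST(C) = {b}; new: +{b}
  S→A C b: FOLLOW(C) ⊇ FIRST(b) = {b}; new: +{b}
  S→b B: FOLLOW(B) ⊇ FOLLOW(S) ⊇ {$}; new: +{$}
  FOLLOW[S]={$}  FOLLOW[A]={b}  FOLLOW[B]={$,a}  FOLLOW[C]={b}
pass 2: (no change)
  FOLLOW[S]={$}  FOLLOW[A]={b}  FOLLOW[B]={$,a}  FOLLOW[C]={b}

FOLLOW(B) = ["$", "a"]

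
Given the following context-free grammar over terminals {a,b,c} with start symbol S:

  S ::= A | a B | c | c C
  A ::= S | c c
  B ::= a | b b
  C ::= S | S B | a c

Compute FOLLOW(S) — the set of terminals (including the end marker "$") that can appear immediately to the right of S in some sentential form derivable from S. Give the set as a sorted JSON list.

Compute FIRST by fixpoint:
pass 1:
  A via A→c c: +{c}
  B via B→a: +{a}
  B via B→b b: +{b}
  C via C→a c: +{a}
  S via S→A: +{c}
  S via S→a B: +{a}
  S: {a,c}  A: {c}  B: {a,b}  C: {a}
pass 2:
  A via A→S: +{a}
  C via C→S: +{c}
  S: {a,c}  A: {a,c}  B: {a,b}  C: {a,c}
pass 3: (no change)
  S: {a,c}  A: {a,c}  B: {a,b}  C: {a,c}

Compute FOLLOW by fixpoint:
FOLLOW(S) := {$}
round 1:
  C→S B: FOLLOW(S) ⊇ FIRST(B) = {a,b}; new: +{a,b}
  S→A: FOLLOW(A) ⊇ FOLLOW(S) ⊇ {$,a,b}; new: +{$,a,b}
  S→a B: FOLLOW(B) ⊇ FOLLOW(S) ⊇ {$,a,b}; new: +{$,a,b}
  S→c C: FOLLOW(C) ⊇ FOLLOW(S) ⊇ {$,a,b}; new: +{$,a,b}
  FOLLOW[S]={$,a,b}  FOLLOW[A]={$,a,b}  FOLLOW[B]={$,a,b}  FOLLOW[C]={$,a,b}
round 2: (stable)
  FOLLOW[S]={$,a,b}  FOLLOW[A]={$,a,b}  FOLLOW[B]={$,a,b}  FOLLOW[C]={$,a,b}

FOLLOW(S) = ["$", "a", "b"]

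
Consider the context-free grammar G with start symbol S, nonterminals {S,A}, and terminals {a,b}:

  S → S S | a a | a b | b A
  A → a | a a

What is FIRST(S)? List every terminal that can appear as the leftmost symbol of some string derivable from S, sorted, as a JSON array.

FIRST sets, iterate to fixpoint:
round 1:
  A via A→a: +{a}
  S via S→a a: +{a}
  S via S→b A: +{b}
  FIRST[S]={a,b}  FIRST[A]={a}
round 2: done
  FIRST[S]={a,b}  FIRST[A]={a}

FIRST(S) = ["a", "b"]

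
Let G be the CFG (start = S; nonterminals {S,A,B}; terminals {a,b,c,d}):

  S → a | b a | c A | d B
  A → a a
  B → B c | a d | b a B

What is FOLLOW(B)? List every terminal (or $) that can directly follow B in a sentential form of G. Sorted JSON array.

FIRST sets, iterate to fixpoint:
[1]
  A via A→a a: +{a}
  B via B→a d: +{a}
  B via B→b a B: +{b}
  S via S→a: +{a}
  S via S→b a: +{b}
  S via S→c A: +{c}
  S via S→d B: +{d}
  S: {a,b,c,d}  A: {a}  B: {a,b}
[2] — fixpoint
  S: {a,b,c,d}  A: {a}  B: {a,b}

FOLLOW sets:
FOLLOW(S) := {$}
iter 1:
  B→B c: FOLLOW(B) ⊇ FIRST(c) = {c}; new: +{c}
  S→c A: FOLLOW(A) ⊇ FOLLOW(S) ⊇ {$}; new: +{$}
  S→d B: FOLLOW(B) ⊇ FOLLOW(S) ⊇ {$}; new: +{$}
  FOLLOW(S)={$}  FOLLOW(A)={$}  FOLLOW(B)={$,c}
iter 2: — fixpoint
  FOLLOW(S)={$}  FOLLOW(A)={$}  FOLLOW(B)={$,c}

FOLLOW(B) = ["$", "c"]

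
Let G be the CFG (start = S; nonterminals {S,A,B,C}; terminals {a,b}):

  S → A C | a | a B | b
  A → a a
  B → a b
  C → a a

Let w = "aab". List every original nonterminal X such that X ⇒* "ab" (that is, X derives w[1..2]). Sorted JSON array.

CNF form of G:
  S -> A C | T0 B | a | b
  A -> T0 T0
  B -> T0 T1
  C -> T0 T0
  T0 -> a
  T1 -> b

CYK fill (cells [i..j] with 1 ≤ i ≤ j ≤ 2 only):
  [1..1]={S,T0}  "a"  orig:{S}
  [2..2]={S,T1}  "b"  orig:{S}
  [1..2]={B}  "ab"

Original NTs in T[1,2] deriving "ab": ["B"]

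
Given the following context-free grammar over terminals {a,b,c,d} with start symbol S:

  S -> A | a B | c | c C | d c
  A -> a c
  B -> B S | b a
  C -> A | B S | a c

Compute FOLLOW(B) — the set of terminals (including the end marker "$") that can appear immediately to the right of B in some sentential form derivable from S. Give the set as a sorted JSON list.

FIRST sets, iterate to fixpoint:
round 1:
  A via A→a c: +{a}
  B via B→b a: +{b}
  C via C→A: +{a}
  C via C→B S: +{b}
  S via S→A: +{a}
  S via S→c: +{c}
  S via S→d c: +{d}
  S: {a,c,d}  A: {a}  B: {b}  C: {a,b}
round 2: done
  S: {a,c,d}  A: {a}  B: {b}  C: {a,b}

Compute FOLLOW by fixpoint:
seed FOLLOW(S) with $
[1]
  B→B S: FOLLOW(B) ⊇ FIRST(S) = {a,c,d}; new: +{a,c,d}
  B→B S: FOLLOW(S) ⊇ FOLLOW(B) ⊇ {a,c,d}; new: +{a,c,d}
  S→A: FOLLOW(A) ⊇ FOLLOW(S) ⊇ {$,a,c,d}; new: +{$,a,c,d}
  S→a B: FOLLOW(B) ⊇ FOLLOW(S) ⊇ {$,a,c,d}; new: +{$}
  S→c C: FOLLOW(C) ⊇ FOLLOW(S) ⊇ {$,a,c,d}; new: +{$,a,c,d}
  FOLLOW(S)={$,a,c,d}  FOLLOW(A)={$,a,c,d}  FOLLOW(B)={$,a,c,d}  FOLLOW(C)={$,a,c,d}
[2] done
  FOLLOW(S)={$,a,c,d}  FOLLOW(A)={$,a,c,d}  FOLLOW(B)={$,a,c,d}  FOLLOW(C)={$,a,c,d}

FOLLOW(B) = ["$", "a", "c", "d"]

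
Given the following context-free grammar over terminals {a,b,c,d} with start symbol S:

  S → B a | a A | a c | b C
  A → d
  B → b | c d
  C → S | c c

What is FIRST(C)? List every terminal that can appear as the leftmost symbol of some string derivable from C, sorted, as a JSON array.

Compute FIRST by fixpoint:
pass 1:
  A via A→d: +{d}
  B via B→b: +{b}
  B via B→c d: +{c}
  C via C→c c: +{c}
  S via S→B a: +{b,c}
  S via S→a A: +{a}
  FIRST[S]={a,b,c}  FIRST[A]={d}  FIRST[B]={b,c}  FIRST[C]={c}
pass 2:
  C via C→S: +{a,b}
  FIRST[S]={a,b,c}  FIRST[A]={d}  FIRST[B]={b,c}  FIRST[C]={a,b,c}
pass 3: — fixpoint
  FIRST[S]={a,b,c}  FIRST[A]={d}  FIRST[B]={b,c}  FIRST[C]={a,b,c}

FIRST(C) = ["a", "b", "c"]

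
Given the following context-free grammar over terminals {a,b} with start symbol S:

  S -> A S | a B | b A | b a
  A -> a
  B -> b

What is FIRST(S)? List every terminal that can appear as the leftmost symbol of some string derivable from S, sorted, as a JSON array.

FIRST sets, iterate to fixpoint:
[1]
  A via A→a: +{a}
  B via B→b: +{b}
  S via S→A S: +{a}
  S via S→b A: +{b}
  FIRST[S]={a,b}  FIRST[A]={a}  FIRST[B]={b}
[2] — fixpoint
  FIRST[S]={a,b}  FIRST[A]={a}  FIRST[B]={b}

FIRST(S) = ["a", "b"]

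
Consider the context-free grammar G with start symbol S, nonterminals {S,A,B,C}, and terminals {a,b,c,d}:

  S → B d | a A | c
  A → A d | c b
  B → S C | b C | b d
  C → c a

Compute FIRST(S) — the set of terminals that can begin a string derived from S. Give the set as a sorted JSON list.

FIRST sets, iterate to fixpoint:
round 1:
  A via A→c b: +{c}
  B via B→b C: +{b}
  C via C→c a: +{c}
  S via S→B d: +{b}
  S via S→a A: +{a}
  S via S→c: +{c}
  FIRST[S]={a,b,c}  FIRST[A]={c}  FIRST[B]={b}  FIRST[C]={c}
round 2:
  B via B→S C: +{a,c}
  FIRST[S]={a,b,c}  FIRST[A]={c}  FIRST[B]={a,b,c}  FIRST[C]={c}
round 3: (stable)
  FIRST[S]={a,b,c}  FIRST[A]={c}  FIRST[B]={a,b,c}  FIRST[C]={c}

FIRST(S) = ["a", "b", "c"]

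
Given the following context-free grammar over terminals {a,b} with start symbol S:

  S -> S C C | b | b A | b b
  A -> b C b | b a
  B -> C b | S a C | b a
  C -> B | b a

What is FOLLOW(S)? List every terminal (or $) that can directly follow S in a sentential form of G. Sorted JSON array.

Compute FIRST by fixpoint:
pass 1:
  A via A→b C b: +{b}
  B via B→b a: +{b}
  C via C→B: +{b}
  S via S→b: +{b}
  S: {b}  A: {b}  B: {b}  C: {b}
pass 2: — fixpoint
  S: {b}  A: {b}  B: {b}  C: {b}

Compute FOLLOW by fixpoint:
FOLLOW(S) := {$}
round 1:
  A→b C b: FOLLOW(C) ⊇ FIRST(b) = {b}; new: +{b}
  B→S a C: FOLLOW(S) ⊇ FIRST(a) = {a}; new: +{a}
  C→B: FOLLOW(B) ⊇ FOLLOW(C) ⊇ {b}; new: +{b}
  S→S C C: FOLLOW(S) ⊇ FIRST(C) = {b}; new: +{b}
  S→S C C: FOLLOW(C) ⊇ FOLLOW(S) ⊇ {$,a,b}; new: +{$,a}
  S→b A: FOLLOW(A) ⊇ FOLLOW(S) ⊇ {$,a,b}; new: +{$,a,b}
  FOLLOW[S]={$,a,b}  FOLLOW[A]={$,a,b}  FOLLOW[B]={b}  FOLLOW[C]={$,a,b}
round 2:
  C→B: FOLLOW(B) ⊇ FOLLOW(C) ⊇ {$,a,b}; new: +{$,a}
  FOLLOW[S]={$,a,b}  FOLLOW[A]={$,a,b}  FOLLOW[B]={$,a,b}  FOLLOW[C]={$,a,b}
round 3: (stable)
  FOLLOW[S]={$,a,b}  FOLLOW[A]={$,a,b}  FOLLOW[B]={$,a,b}  FOLLOW[C]={$,a,b}

FOLLOW(S) = ["$", "a", "b"]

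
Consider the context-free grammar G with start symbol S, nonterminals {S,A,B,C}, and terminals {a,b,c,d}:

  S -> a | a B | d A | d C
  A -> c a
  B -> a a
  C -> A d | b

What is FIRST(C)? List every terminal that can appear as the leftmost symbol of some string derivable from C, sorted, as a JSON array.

Compute FIRST by fixpoint:
iter 1:
  A via A→c a: +{c}
  B via B→a a: +{a}
  C via C→A d: +{c}
  C via C→b: +{b}
  S via S→a: +{a}
  S via S→d A: +{d}
  FIRST(S)={a,d}  FIRST(A)={c}  FIRST(B)={a}  FIRST(C)={b,c}
iter 2: — fixpoint
  FIRST(S)={a,d}  FIRST(A)={c}  FIRST(B)={a}  FIRST(C)={b,c}

FIRST(C) = ["b", "c"]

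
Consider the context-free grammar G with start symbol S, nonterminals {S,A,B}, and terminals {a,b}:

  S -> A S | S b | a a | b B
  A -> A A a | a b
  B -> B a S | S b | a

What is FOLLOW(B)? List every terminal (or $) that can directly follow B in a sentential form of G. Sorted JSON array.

Compute FIRST by fixpoint:
[1]
  A via A→a b: +{a}
  B via B→a: +{a}
  S via S→A S: +{a}
  S via S→b B: +{b}
  FIRST[S]={a,b}  FIRST[A]={a}  FIRST[B]={a}
[2]
  B via B→S b: +{b}
  FIRST[S]={a,b}  FIRST[A]={a}  FIRST[B]={a,b}
[3] — fixpoint
  FIRST[S]={a,b}  FIRST[A]={a}  FIRST[B]={a,b}

FOLLOW sets:
seed FOLLOW(S) with $
round 1:
  A→A A a: FOLLOW(A) ⊇ FIRST(A) = {a}; new: +{a}
  B→B a S: FOLLOW(B) ⊇ FIRST(a) = {a}; new: +{a}
  B→B a S: FOLLOW(S) ⊇ FOLLOW(B) ⊇ {a}; new: +{a}
  B→S b: FOLLOW(S) ⊇ FIRST(b) = {b}; new: +{b}
  S→A S: FOLLOW(A) ⊇ FIRST(S) = {a,b}; new: +{b}
  S→b B: FOLLOW(B) ⊇ FOLLOW(S) ⊇ {$,a,b}; new: +{$,b}
  FOLLOW(S)={$,a,b}  FOLLOW(A)={a,b}  FOLLOW(B)={$,a,b}
round 2: (stable)
  FOLLOW(S)={$,a,b}  FOLLOW(A)={a,b}  FOLLOW(B)={$,a,b}

FOLLOW(B) = ["$", "a", "b"]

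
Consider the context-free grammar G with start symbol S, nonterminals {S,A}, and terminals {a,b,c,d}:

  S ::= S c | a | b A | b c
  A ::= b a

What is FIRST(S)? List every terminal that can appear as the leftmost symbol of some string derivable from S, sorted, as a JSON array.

FIRST iteration:
iter 1:
  A via A→b a: +{b}
  S via S→a: +{a}
  S via S→b A: +{b}
  FIRST(S)={a,b}  FIRST(A)={b}
iter 2: done
  FIRST(S)={a,b}  FIRST(A)={b}

FIRST(S) = ["a", "b"]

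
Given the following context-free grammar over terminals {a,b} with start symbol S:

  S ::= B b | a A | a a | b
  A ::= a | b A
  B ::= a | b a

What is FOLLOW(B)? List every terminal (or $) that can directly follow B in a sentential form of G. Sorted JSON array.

Compute FIRST by fixpoint:
pass 1:
  A via A→a: +{a}
  A via A→b A: +{b}
  B via B→a: +{a}
  B via B→b a: +{b}
  S via S→B b: +{a,b}
  FIRST[S]={a,b}  FIRST[A]={a,b}  FIRST[B]={a,b}
pass 2: — fixpoint
  FIRST[S]={a,b}  FIRST[A]={a,b}  FIRST[B]={a,b}

FOLLOW iteration:
initialize: $ ∈ FOLLOW(S)
[1]
  S→B b: FOLLOW(B) ⊇ FIRST(b) = {b}; new: +{b}
  S→a A: FOLLOW(A) ⊇ FOLLOW(S) ⊇ {$}; new: +{$}
  FOLLOW[S]={$}  FOLLOW[A]={$}  FOLLOW[B]={b}
[2] — fixpoint
  FOLLOW[S]={$}  FOLLOW[A]={$}  FOLLOW[B]={b}

FOLLOW(B) = ["b"]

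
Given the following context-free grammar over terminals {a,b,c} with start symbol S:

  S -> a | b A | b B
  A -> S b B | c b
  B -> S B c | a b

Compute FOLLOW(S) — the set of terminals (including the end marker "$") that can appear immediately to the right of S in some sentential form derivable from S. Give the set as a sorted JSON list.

Compute FIRST by fixpoint:
iter 1:
  A via A→c b: +{c}
  B via B→a b: +{a}
  S via S→a: +{a}
  S via S→b A: +{b}
  FIRST[S]={a,b}  FIRST[A]={c}  FIRST[B]={a}
iter 2:
  A via A→S b B: +{a,b}
  B via B→S B c: +{b}
  FIRST[S]={a,b}  FIRST[A]={a,b,c}  FIRST[B]={a,b}
iter 3: (stable)
  FIRST[S]={a,b}  FIRST[A]={a,b,c}  FIRST[B]={a,b}

FOLLOW sets:
seed FOLLOW(S) with $
iter 1:
  A→S b B: FOLLOW(S) ⊇ FIRST(b) = {b}; new: +{b}
  B→S B c: FOLLOW(S) ⊇ FIRST(B) = {a,b}; new: +{a}
  B→S B c: FOLLOW(B) ⊇ FIRST(c) = {c}; new: +{c}
  S→b A: FOLLOW(A) ⊇ FOLLOW(S) ⊇ {$,a,b}; new: +{$,a,b}
  S→b B: FOLLOW(B) ⊇ FOLLOW(S) ⊇ {$,a,b}; new: +{$,a,b}
  FOLLOW[S]={$,a,b}  FOLLOW[A]={$,a,b}  FOLLOW[B]={$,a,b,c}
iter 2: (no change)
  FOLLOW[S]={$,a,b}  FOLLOW[A]={$,a,b}  FOLLOW[B]={$,a,b,c}

FOLLOW(S) = ["$", "a", "b"]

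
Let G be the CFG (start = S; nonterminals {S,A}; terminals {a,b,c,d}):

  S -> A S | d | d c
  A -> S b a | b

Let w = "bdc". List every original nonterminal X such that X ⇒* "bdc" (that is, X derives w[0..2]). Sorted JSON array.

CNF form of G:
  S -> A S | T2 T3 | d
  A -> S X4 | b
  T0 -> b
  T1 -> a
  T2 -> d
  T3 -> c
  X4 -> T0 T1

CYK table (by increasing span) (cells [i..j] with 0 ≤ i ≤ j ≤ 2 only):
  T[0,0] 'b' = {A,T0}  orig:{A}
  T[1,1] 'd' = {S,T2}  orig:{S}
  T[2,2] 'c' = {T3}  orig:{}
  T[0,1] 'bd' = {S}
  T[1,2] 'dc' = {S}
  T[0,2] 'bdc' = {S}

Original NTs in T[0,2] deriving "bdc": ["S"]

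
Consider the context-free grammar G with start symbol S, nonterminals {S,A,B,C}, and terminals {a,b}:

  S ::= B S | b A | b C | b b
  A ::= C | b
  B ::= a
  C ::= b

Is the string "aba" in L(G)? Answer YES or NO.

CNF form of G:
  S -> B S | T0 A | T0 C | T0 T0
  A -> b
  B -> a
  C -> b
  T0 -> b

Fill CYK table bottom-up:
  cell(0,0) a: {B}
  cell(1,1) b: {A,C,T0}  orig:{A,C}
  cell(2,2) a: {B}
  cell(0,1) ab: ∅
  cell(1,2) ba: ∅
  cell(0,2) aba: ∅

S ∉ T[0,2] ⇒ NO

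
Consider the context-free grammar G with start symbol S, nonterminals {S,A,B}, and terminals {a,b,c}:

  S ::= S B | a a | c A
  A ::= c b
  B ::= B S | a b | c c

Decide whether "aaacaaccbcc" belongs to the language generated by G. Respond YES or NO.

Convert to CNF:
  S -> S B | T0 A | T2 T2
  A -> T0 T1
  B -> B S | T0 T0 | T2 T1
  T0 -> c
  T1 -> b
  T2 -> a

CYK table (by increasing span):
  T[0,0] 'a' = {T2}  orig:{}
  T[1,1] 'a' = {T2}  orig:{}
  T[2,2] 'a' = {T2}  orig:{}
  T[3,3] 'c' = {T0}  orig:{}
  T[4,4] 'a' = {T2}  orig:{}
  T[5,5] 'a' = {T2}  orig:{}
  T[6,6] 'c' = {T0}  orig:{}
  T[7,7] 'c' = {T0}  orig:{}
  T[8,8] 'b' = {T1}  orig:{}
  T[9,9] 'c' = {T0}  orig:{}
  T[10,10] 'c' = {T0}  orig:{}
  T[0,1] 'aa' = {S}
  T[1,2] 'aa' = {S}
  T[2,3] 'ac' = ∅
  T[3,4] 'ca' = ∅
  T[4,5] 'aa' = {S}
  T[5,6] 'ac' = ∅
  T[6,7] 'cc' = {B}
  T[7,8] 'cb' = {A}
  T[8,9] 'bc' = ∅
  T[9,10] 'cc' = {B}
  T[0,2] 'aaa' = ∅
  T[1,3] 'aac' = ∅
  T[2,4] 'aca' = ∅
  T[3,5] 'caa' = ∅
  T[4,6] 'aac' = ∅
  T[5,7] 'acc' = ∅
  T[6,8] 'ccb' = {S}
  T[7,9] 'cbc' = ∅
  T[8,10] 'bcc' = ∅
  T[0,3] 'aaac' = ∅
  T[1,4] 'aaca' = ∅
  T[2,5] 'acaa' = ∅
  T[3,6] 'caac' = ∅
  T[4,7] 'aacc' = {S}
  T[5,8] 'accb' = ∅
  T[6,9] 'ccbc' = ∅
  T[7,10] 'cbcc' = ∅
  T[0,4] 'aaaca' = ∅
  T[1,5] 'aacaa' = ∅
  T[2,6] 'acaac' = ∅
  T[3,7] 'caacc' = ∅
  T[4,8] 'aaccb' = ∅
  T[5,9] 'accbc' = ∅
  T[6,10] 'ccbcc' = {S}
  T[0,5] 'aaacaa' = ∅
  T[1,6] 'aacaac' = ∅
  T[2,7] 'acaacc' = ∅
  T[3,8] 'caaccb' = ∅
  T[4,9] 'aaccbc' = ∅
  T[5,10] 'accbcc' = ∅
  T[0,6] 'aaacaac' = ∅
  T[1,7] 'aacaacc' = ∅
  T[2,8] 'acaaccb' = ∅
  T[3,9] 'caaccbc' = ∅
  T[4,10] 'aaccbcc' = ∅
  T[0,7] 'aaacaacc' = ∅
  T[1,8] 'aacaaccb' = ∅
  T[2,9] 'acaaccbc' = ∅
  T[3,10] 'caaccbcc' = ∅
  T[0,8] 'aaacaaccb' = ∅
  T[1,9] 'aacaaccbc' = ∅
  T[2,10] 'acaaccbcc' = ∅
  T[0,9] 'aaacaaccbc' = ∅
  T[1,10] 'aacaaccbcc' = ∅
  T[0,10] 'aaacaaccbcc' = ∅

S ∉ T[0,10] ⇒ NO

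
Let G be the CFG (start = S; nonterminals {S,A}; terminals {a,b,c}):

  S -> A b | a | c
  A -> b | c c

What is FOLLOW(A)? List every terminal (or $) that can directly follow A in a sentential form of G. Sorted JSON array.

FIRST iteration:
round 1:
  A via A→b: +{b}
  A via A→c c: +{c}
  S via S→A b: +{b,c}
  S via S→a: +{a}
  FIRST[S]={a,b,c}  FIRST[A]={b,c}
round 2: — fixpoint
  FIRST[S]={a,b,c}  FIRST[A]={b,c}

FOLLOW iteration:
FOLLOW(S) := {$}
[1]
  S→A b: FOLLOW(A) ⊇ FIRST(b) = {b}; new: +{b}
  FOLLOW[S]={$}  FOLLOW[A]={b}
[2] done
  FOLLOW[S]={$}  FOLLOW[A]={b}

FOLLOW(A) = ["b"]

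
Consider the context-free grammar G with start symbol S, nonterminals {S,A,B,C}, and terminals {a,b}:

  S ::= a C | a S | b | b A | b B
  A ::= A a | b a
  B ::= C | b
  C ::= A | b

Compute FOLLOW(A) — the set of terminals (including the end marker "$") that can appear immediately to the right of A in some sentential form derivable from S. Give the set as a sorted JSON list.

FIRST iteration:
round 1:
  A via A→b a: +{b}
  B via B→b: +{b}
  C via C→A: +{b}
  S via S→a C: +{a}
  S via S→b: +{b}
  S: {a,b}  A: {b}  B: {b}  C: {b}
round 2: — fixpoint
  S: {a,b}  A: {b}  B: {b}  C: {b}

FOLLOW iteration:
FOLLOW(S) := {$}
iter 1:
  A→A a: FOLLOW(A) ⊇ FIRST(a) = {a}; new: +{a}
  S→a C: FOLLOW(C) ⊇ FOLLOW(S) ⊇ {$}; new: +{$}
  S→b A: FOLLOW(A) ⊇ FOLLOW(S) ⊇ {$}; new: +{$}
  S→b B: FOLLOW(B) ⊇ FOLLOW(S) ⊇ {$}; new: +{$}
  S: {$}  A: {$,a}  B: {$}  C: {$}
iter 2: (stable)
  S: {$}  A: {$,a}  B: {$}  C: {$}

FOLLOW(A) = ["$", "a"]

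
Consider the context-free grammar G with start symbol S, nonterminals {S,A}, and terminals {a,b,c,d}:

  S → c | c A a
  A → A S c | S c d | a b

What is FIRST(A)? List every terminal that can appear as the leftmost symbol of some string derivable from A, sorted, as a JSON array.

Compute FIRST by fixpoint:
round 1:
  A via A→a b: +{a}
  S via S→c: +{c}
  S: {c}  A: {a}
round 2:
  A via A→S c d: +{c}
  S: {c}  A: {a,c}
round 3: (no change)
  S: {c}  A: {a,c}

FIRST(A) = ["a", "c"]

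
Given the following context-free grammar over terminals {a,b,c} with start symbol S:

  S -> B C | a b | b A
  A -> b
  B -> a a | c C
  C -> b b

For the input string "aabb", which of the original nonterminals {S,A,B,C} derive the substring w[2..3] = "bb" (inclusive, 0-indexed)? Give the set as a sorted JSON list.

CNF form of G:
  S -> B C | T0 T2 | T2 A
  A -> b
  B -> T0 T0 | T1 C
  C -> T2 T2
  T0 -> a
  T1 -> c
  T2 -> b

CYK fill — only the sub-triangle for w[2..3]:
  [2..2]={A,T2}  "b"  orig:{A}
  [3..3]={A,T2}  "b"  orig:{A}
  [2..3]={C,S}  "bb"

Original NTs in T[2,3] deriving "bb": ["C", "S"]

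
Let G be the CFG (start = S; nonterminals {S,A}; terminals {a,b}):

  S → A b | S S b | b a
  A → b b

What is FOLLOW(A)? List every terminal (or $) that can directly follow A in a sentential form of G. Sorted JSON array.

Compute FIRST by fixpoint:
round 1:
  A via A→b b: +{b}
  S via S→A b: +{b}
  FIRST[S]={b}  FIRST[A]={b}
round 2: (stable)
  FIRST[S]={b}  FIRST[A]={b}

FOLLOW iteration:
seed FOLLOW(S) with $
[1]
  S→A b: FOLLOW(A) ⊇ FIRST(b) = {b}; new: +{b}
  S→S S b: FOLLOW(S) ⊇ FIRST(S) = {b}; new: +{b}
  FOLLOW(S)={$,b}  FOLLOW(A)={b}
[2] (stable)
  FOLLOW(S)={$,b}  FOLLOW(A)={b}

FOLLOW(A) = ["b"]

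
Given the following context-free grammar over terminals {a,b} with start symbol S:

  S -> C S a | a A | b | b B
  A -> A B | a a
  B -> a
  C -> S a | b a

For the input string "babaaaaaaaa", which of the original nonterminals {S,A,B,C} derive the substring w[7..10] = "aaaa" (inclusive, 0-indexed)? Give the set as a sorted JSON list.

CNF form of G:
  S -> C X2 | T0 A | T1 B | b
  A -> A B | T0 T0
  B -> a
  C -> S T0 | T1 T0
  T0 -> a
  T1 -> b
  X2 -> S T0

CYK table (by increasing span) — only the sub-triangle for w[7..10]:
  cell(7,7) a: {B,T0}  orig:{B}
  cell(8,8) a: {B,T0}  orig:{B}
  cell(9,9) a: {B,T0}  orig:{B}
  cell(10,10) a: {B,T0}  orig:{B}
  cell(7,8) aa: {A}
  cell(8,9) aa: {A}
  cell(9,10) aa: {A}
  cell(7,9) aaa: {A,S}
  cell(8,10) aaa: {A,S}
  cell(7,10) aaaa: {A,C,S,X2}  orig:{A,C,S}

Original NTs in T[7,10] deriving "aaaa": ["A", "C", "S"]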